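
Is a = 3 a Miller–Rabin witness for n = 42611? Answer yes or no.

no

n − 1 = 42610 = 2^1 · 21305, so s = 1 and d = 21305.
Repeated squaring mod 42611: 3^1 ≡ 3, 3^2 ≡ 9, 3^4 ≡ 81, 3^8 ≡ 6561, 3^16 ≡ 9611, 3^32 ≡ 33284, 3^64 ≡ 23878, 3^128 ≡ 23704, 3^256 ≡ 10970, 3^512 ≡ 7436, 3^1024 ≡ 27629, 3^2048 ≡ 28187, 3^4096 ≡ 24874, 3^8192 ≡ 4156, 3^16384 ≡ 14881.
21305 = 16384 + 4096 + 512 + 256 + 32 + 16 + 8 + 1, so 3^21305 ≡ 14881·24874·7436·10970·33284·9611·6561·3 ≡ 1 (mod 42611).
x_0 = 3^21305 mod 42611 = 1.
x_0 = 1, so 3 is not a witness.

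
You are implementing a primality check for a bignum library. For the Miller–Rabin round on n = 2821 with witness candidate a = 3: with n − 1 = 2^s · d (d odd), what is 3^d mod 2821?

1301

n − 1 = 2820 = 2^2 · 705, so s = 2 and d = 705.
3^705 mod 2821 = 1301.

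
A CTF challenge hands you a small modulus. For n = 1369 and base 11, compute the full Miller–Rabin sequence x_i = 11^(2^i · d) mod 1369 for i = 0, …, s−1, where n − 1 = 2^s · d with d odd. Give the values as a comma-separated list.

n − 1 = 1368 = 2^3 · 171, so s = 3 and d = 171.
x_0 = 11^171 mod 1369 = 628.
x_1 = 628^2 mod 1369 = 112.
x_2 = 112^2 mod 1369 = 223.

628, 112, 223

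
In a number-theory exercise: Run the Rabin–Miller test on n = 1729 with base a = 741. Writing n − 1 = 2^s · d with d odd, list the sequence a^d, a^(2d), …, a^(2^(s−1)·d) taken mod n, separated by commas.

n − 1 = 1728 = 2^6 · 27, so s = 6 and d = 27.
x_0 = 741^27 mod 1729 = 741.
x_1 = 741^2 mod 1729 = 988.
x_2 = 988^2 mod 1729 = 988.
x_3 = 988^2 mod 1729 = 988.
x_4 = 988^2 mod 1729 = 988.
x_5 = 988^2 mod 1729 = 988.

741, 988, 988, 988, 988, 988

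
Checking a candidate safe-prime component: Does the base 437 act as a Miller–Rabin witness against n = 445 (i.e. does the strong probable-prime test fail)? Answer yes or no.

yes

n − 1 = 444 = 2^2 · 111, so s = 2 and d = 111.
Repeated squaring mod 445: 437^1 ≡ 437, 437^2 ≡ 64, 437^4 ≡ 91, 437^8 ≡ 271, 437^16 ≡ 16, 437^32 ≡ 256, 437^64 ≡ 121.
111 = 64 + 32 + 8 + 4 + 2 + 1, so 437^111 ≡ 121·256·271·91·64·437 ≡ 348 (mod 445).
x_0 = 437^111 mod 445 = 348.
x_0 is neither 1 nor 444, so continue squaring.
x_1 = 348^2 mod 445 = 64.
Reached i = s−1 = 1 without hitting −1: 437 is a Miller–Rabin witness and 445 is composite.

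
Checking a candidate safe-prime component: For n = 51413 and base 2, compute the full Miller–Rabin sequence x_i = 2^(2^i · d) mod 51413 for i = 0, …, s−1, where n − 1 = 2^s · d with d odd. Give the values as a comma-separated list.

n − 1 = 51412 = 2^2 · 12853, so s = 2 and d = 12853.
x_0 = 2^12853 mod 51413 = 38433.
x_1 = 38433^2 mod 51413 = 51412.

38433, 51412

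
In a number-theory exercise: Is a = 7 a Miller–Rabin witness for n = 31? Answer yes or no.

n − 1 = 30 = 2^1 · 15, so s = 1 and d = 15.
x_0 = 7^15 mod 31 = 1.
x_0 = 1, so 7 is not a witness.

no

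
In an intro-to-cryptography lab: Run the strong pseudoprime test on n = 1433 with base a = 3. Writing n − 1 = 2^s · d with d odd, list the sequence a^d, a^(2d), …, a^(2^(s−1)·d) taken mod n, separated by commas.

n − 1 = 1432 = 2^3 · 179, so s = 3 and d = 179.
x_0 = 3^179 mod 1433 = 1091.
x_1 = 1091^2 mod 1433 = 891.
x_2 = 891^2 mod 1433 = 1432.

1091, 891, 1432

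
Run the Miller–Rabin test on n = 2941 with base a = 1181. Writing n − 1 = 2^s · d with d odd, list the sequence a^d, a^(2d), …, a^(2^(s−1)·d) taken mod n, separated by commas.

1120, 1534

n − 1 = 2940 = 2^2 · 735, so s = 2 and d = 735.
x_0 = 1181^735 mod 2941 = 1120.
x_1 = 1120^2 mod 2941 = 1534.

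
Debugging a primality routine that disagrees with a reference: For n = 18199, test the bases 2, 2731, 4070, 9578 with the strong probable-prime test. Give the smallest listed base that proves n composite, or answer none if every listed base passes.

n − 1 = 18198 = 2^1 · 9099, so s = 1 and d = 9099.
Base 2: x_0 = 2^9099 mod 18199 = 1. x_0 = 1, so 2 is not a witness.
Base 2731: x_0 = 2731^9099 mod 18199 = 18198. x_0 = 18198 ≡ −1, so 2731 is not a witness.
Base 4070: x_0 = 4070^9099 mod 18199 = 1. x_0 = 1, so 4070 is not a witness.
Base 9578: x_0 = 9578^9099 mod 18199 = 1. x_0 = 1, so 9578 is not a witness.
No listed base is a witness for 18199.

none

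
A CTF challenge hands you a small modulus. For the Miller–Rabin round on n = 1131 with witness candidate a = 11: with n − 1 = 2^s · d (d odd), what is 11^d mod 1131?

n − 1 = 1130 = 2^1 · 565, so s = 1 and d = 565.
11^565 mod 1131 = 362.

362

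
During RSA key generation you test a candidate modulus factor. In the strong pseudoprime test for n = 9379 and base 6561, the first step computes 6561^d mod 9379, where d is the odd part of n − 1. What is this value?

n − 1 = 9378 = 2^1 · 4689, so s = 1 and d = 4689.
6561^4689 mod 9379 = 2696.

2696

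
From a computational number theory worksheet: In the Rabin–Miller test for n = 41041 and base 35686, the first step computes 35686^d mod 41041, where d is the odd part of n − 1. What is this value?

25585

n − 1 = 41040 = 2^4 · 2565, so s = 4 and d = 2565.
Repeated squaring mod 41041: 35686^1 ≡ 35686, 35686^2 ≡ 29407, 35686^4 ≡ 37779, 35686^8 ≡ 11025, 35686^16 ≡ 28224, 35686^32 ≡ 29407, 35686^64 ≡ 37779, 35686^128 ≡ 11025, 35686^256 ≡ 28224, 35686^512 ≡ 29407, 35686^1024 ≡ 37779, 35686^2048 ≡ 11025.
2565 = 2048 + 512 + 4 + 1, so 35686^2565 ≡ 11025·29407·37779·35686 ≡ 25585 (mod 41041).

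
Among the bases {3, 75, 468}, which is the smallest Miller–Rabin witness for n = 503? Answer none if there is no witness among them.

none

n − 1 = 502 = 2^1 · 251, so s = 1 and d = 251.
Base 3: x_0 = 3^251 mod 503 = 1. x_0 = 1, so 3 is not a witness.
Base 75: x_0 = 75^251 mod 503 = 1. x_0 = 1, so 75 is not a witness.
Base 468: x_0 = 468^251 mod 503 = 1. x_0 = 1, so 468 is not a witness.
No listed base is a witness for 503.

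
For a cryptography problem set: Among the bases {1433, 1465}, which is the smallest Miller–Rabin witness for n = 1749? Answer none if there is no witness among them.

n − 1 = 1748 = 2^2 · 437, so s = 2 and d = 437.
Base 1433: x_0 = 1433^437 mod 1749 = 1373. x_0 is neither 1 nor 1748, so continue squaring. x_1 = 1373^2 mod 1749 = 1456. Reached i = s−1 = 1 without hitting −1: 1433 is a Miller–Rabin witness and 1749 is composite.
Base 1465: x_0 = 1465^437 mod 1749 = 139. x_0 is neither 1 nor 1748, so continue squaring. x_1 = 139^2 mod 1749 = 82. Reached i = s−1 = 1 without hitting −1: 1465 is a Miller–Rabin witness and 1749 is composite.
The smallest witness among the given bases is 1433.

1433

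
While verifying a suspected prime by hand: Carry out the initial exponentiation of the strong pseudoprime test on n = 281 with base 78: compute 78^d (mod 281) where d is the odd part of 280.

n − 1 = 280 = 2^3 · 35, so s = 3 and d = 35.
Repeated squaring mod 281: 78^1 ≡ 78, 78^2 ≡ 183, 78^4 ≡ 50, 78^8 ≡ 252, 78^16 ≡ 279, 78^32 ≡ 4.
35 = 32 + 2 + 1, so 78^35 ≡ 4·183·78 ≡ 53 (mod 281).

53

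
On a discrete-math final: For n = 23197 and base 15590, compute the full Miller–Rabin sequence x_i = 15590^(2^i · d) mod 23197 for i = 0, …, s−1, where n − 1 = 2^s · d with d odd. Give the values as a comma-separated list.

23196, 1

n − 1 = 23196 = 2^2 · 5799, so s = 2 and d = 5799.
x_0 = 15590^5799 mod 23197 = 23196.
x_1 = 23196^2 mod 23197 = 1.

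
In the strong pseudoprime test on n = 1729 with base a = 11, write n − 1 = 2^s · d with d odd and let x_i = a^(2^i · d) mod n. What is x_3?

1

n − 1 = 1728 = 2^6 · 27, so s = 6 and d = 27.
x_0 = 11^27 mod 1729 = 1331.
x_1 = 1331^2 mod 1729 = 1065.
x_2 = 1065^2 mod 1729 = 1.
x_3 = 1^2 mod 1729 = 1.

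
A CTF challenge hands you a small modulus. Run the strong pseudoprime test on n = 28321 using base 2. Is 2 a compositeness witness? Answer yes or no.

n − 1 = 28320 = 2^5 · 885, so s = 5 and d = 885.
Repeated squaring mod 28321: 2^1 ≡ 2, 2^2 ≡ 4, 2^4 ≡ 16, 2^8 ≡ 256, 2^16 ≡ 8894, 2^32 ≡ 2683, 2^64 ≡ 4955, 2^128 ≡ 26039, 2^256 ≡ 24781, 2^512 ≡ 13718.
885 = 512 + 256 + 64 + 32 + 16 + 4 + 1, so 2^885 ≡ 13718·24781·4955·2683·8894·16·2 ≡ 12962 (mod 28321).
x_0 = 2^885 mod 28321 = 12962.
x_0 is neither 1 nor 28320, so continue squaring.
x_1 = 12962^2 mod 28321 = 13272.
x_2 = 13272^2 mod 28321 = 17685.
x_3 = 17685^2 mod 28321 = 10422.
x_4 = 10422^2 mod 28321 = 7049.
Reached i = s−1 = 4 without hitting −1: 2 is a Miller–Rabin witness and 28321 is composite.

yes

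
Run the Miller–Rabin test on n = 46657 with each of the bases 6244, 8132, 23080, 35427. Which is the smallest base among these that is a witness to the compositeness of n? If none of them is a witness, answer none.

n − 1 = 46656 = 2^6 · 729, so s = 6 and d = 729.
Base 6244: x_0 = 6244^729 mod 46657 = 46656. x_0 = 46656 ≡ −1, so 6244 is not a witness.
Base 8132: x_0 = 8132^729 mod 46657 = 216. x_0 is neither 1 nor 46656, so continue squaring. x_1 = 216^2 mod 46657 = 46656. x_1 ≡ −1, so 8132 is not a witness.
Base 23080: x_0 = 23080^729 mod 46657 = 36106. x_0 is neither 1 nor 46656, so continue squaring. x_1 = 36106^2 mod 46657 = 46656. x_1 ≡ −1, so 23080 is not a witness.
Base 35427: x_0 = 35427^729 mod 46657 = 36106. x_0 is neither 1 nor 46656, so continue squaring. x_1 = 36106^2 mod 46657 = 46656. x_1 ≡ −1, so 35427 is not a witness.
No listed base is a witness for 46657.

none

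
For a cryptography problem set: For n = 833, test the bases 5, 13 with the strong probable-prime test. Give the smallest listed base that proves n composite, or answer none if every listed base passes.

n − 1 = 832 = 2^6 · 13, so s = 6 and d = 13.
Base 5: x_0 = 5^13 mod 833 = 768. x_0 is neither 1 nor 832, so continue squaring. x_1 = 768^2 mod 833 = 60. x_2 = 60^2 mod 833 = 268. x_3 = 268^2 mod 833 = 186. x_4 = 186^2 mod 833 = 443. x_5 = 443^2 mod 833 = 494. Reached i = s−1 = 5 without hitting −1: 5 is a Miller–Rabin witness and 833 is composite.
Base 13: x_0 = 13^13 mod 833 = 132. x_0 is neither 1 nor 832, so continue squaring. x_1 = 132^2 mod 833 = 764. x_2 = 764^2 mod 833 = 596. x_3 = 596^2 mod 833 = 358. x_4 = 358^2 mod 833 = 715. x_5 = 715^2 mod 833 = 596. Reached i = s−1 = 5 without hitting −1: 13 is a Miller–Rabin witness and 833 is composite.
The smallest witness among the given bases is 5.

5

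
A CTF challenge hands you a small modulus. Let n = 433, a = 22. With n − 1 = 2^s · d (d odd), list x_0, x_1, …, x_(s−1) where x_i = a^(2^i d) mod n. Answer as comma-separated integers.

1, 1, 1, 1

n − 1 = 432 = 2^4 · 27, so s = 4 and d = 27.
x_0 = 22^27 mod 433 = 1.
x_1 = 1^2 mod 433 = 1.
x_2 = 1^2 mod 433 = 1.
x_3 = 1^2 mod 433 = 1.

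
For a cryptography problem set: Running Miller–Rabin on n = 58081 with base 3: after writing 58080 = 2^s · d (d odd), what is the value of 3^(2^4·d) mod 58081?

n − 1 = 58080 = 2^5 · 1815, so s = 5 and d = 1815.
By repeated squaring, 3^1815 ≡ 5551 (mod 58081).
x_0 = 5551.
x_1 = 5551^2 mod 58081 = 30671.
x_2 = 30671^2 mod 58081 = 30365.
x_3 = 30365^2 mod 58081 = 55431.
x_4 = 55431^2 mod 58081 = 52780.

52780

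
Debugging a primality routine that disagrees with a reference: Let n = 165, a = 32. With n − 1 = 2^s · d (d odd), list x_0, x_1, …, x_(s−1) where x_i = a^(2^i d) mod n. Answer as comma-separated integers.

n − 1 = 164 = 2^2 · 41, so s = 2 and d = 41.
x_0 = 32^41 mod 165 = 32.
x_1 = 32^2 mod 165 = 34.

32, 34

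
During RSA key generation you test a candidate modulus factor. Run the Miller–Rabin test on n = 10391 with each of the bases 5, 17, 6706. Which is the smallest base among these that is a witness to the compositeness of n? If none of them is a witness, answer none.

n − 1 = 10390 = 2^1 · 5195, so s = 1 and d = 5195.
Base 5: x_0 = 5^5195 mod 10391 = 1. x_0 = 1, so 5 is not a witness.
Base 17: x_0 = 17^5195 mod 10391 = 1. x_0 = 1, so 17 is not a witness.
Base 6706: x_0 = 6706^5195 mod 10391 = 1. x_0 = 1, so 6706 is not a witness.
No listed base is a witness for 10391.

none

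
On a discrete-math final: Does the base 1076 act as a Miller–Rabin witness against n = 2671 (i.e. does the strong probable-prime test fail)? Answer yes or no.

no

n − 1 = 2670 = 2^1 · 1335, so s = 1 and d = 1335.
x_0 = 1076^1335 mod 2671 = 2670.
x_0 = 2670 ≡ −1, so 1076 is not a witness.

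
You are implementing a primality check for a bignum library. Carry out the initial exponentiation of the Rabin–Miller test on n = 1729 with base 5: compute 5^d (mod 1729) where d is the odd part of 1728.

1217

n − 1 = 1728 = 2^6 · 27, so s = 6 and d = 27.
5^27 mod 1729 = 1217.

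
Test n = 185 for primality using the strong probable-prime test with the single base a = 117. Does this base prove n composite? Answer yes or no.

no

n − 1 = 184 = 2^3 · 23, so s = 3 and d = 23.
Repeated squaring mod 185: 117^1 ≡ 117, 117^2 ≡ 184, 117^4 ≡ 1, 117^8 ≡ 1, 117^16 ≡ 1.
23 = 16 + 4 + 2 + 1, so 117^23 ≡ 1·1·184·117 ≡ 68 (mod 185).
x_0 = 117^23 mod 185 = 68.
x_0 is neither 1 nor 184, so continue squaring.
x_1 = 68^2 mod 185 = 184.
x_1 ≡ −1, so 117 is not a witness.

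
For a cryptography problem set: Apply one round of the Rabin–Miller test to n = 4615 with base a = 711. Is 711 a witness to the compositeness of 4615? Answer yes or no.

n − 1 = 4614 = 2^1 · 2307, so s = 1 and d = 2307.
x_0 = 711^2307 mod 4615 = 1.
x_0 = 1, so 711 is not a witness.

no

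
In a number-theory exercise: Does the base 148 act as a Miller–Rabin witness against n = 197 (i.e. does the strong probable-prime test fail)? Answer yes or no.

no

n − 1 = 196 = 2^2 · 49, so s = 2 and d = 49.
x_0 = 148^49 mod 197 = 196.
x_0 = 196 ≡ −1, so 148 is not a witness.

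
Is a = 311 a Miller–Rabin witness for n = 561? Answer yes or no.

yes

n − 1 = 560 = 2^4 · 35, so s = 4 and d = 35.
Repeated squaring mod 561: 311^1 ≡ 311, 311^2 ≡ 229, 311^4 ≡ 268, 311^8 ≡ 16, 311^16 ≡ 256, 311^32 ≡ 460.
35 = 32 + 2 + 1, so 311^35 ≡ 460·229·311 ≡ 23 (mod 561).
x_0 = 311^35 mod 561 = 23.
x_0 is neither 1 nor 560, so continue squaring.
x_1 = 23^2 mod 561 = 529.
x_2 = 529^2 mod 561 = 463.
x_3 = 463^2 mod 561 = 67.
Reached i = s−1 = 3 without hitting −1: 311 is a Miller–Rabin witness and 561 is composite.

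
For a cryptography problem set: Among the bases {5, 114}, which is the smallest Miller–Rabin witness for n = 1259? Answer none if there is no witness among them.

none

n − 1 = 1258 = 2^1 · 629, so s = 1 and d = 629.
Base 5: x_0 = 5^629 mod 1259 = 1. x_0 = 1, so 5 is not a witness.
Base 114: x_0 = 114^629 mod 1259 = 1. x_0 = 1, so 114 is not a witness.
No listed base is a witness for 1259.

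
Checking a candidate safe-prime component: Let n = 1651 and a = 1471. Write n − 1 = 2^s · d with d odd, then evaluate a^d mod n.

200

n − 1 = 1650 = 2^1 · 825, so s = 1 and d = 825.
1471^825 mod 1651 = 200.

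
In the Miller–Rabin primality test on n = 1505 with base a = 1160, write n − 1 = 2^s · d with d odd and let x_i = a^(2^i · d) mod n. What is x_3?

345

n − 1 = 1504 = 2^5 · 47, so s = 5 and d = 47.
Repeated squaring mod 1505: 1160^1 ≡ 1160, 1160^2 ≡ 130, 1160^4 ≡ 345, 1160^8 ≡ 130, 1160^16 ≡ 345, 1160^32 ≡ 130.
47 = 32 + 8 + 4 + 2 + 1, so 1160^47 ≡ 130·130·345·130·1160 ≡ 1375 (mod 1505).
x_0 = 1375.
x_1 = 1375^2 mod 1505 = 345.
x_2 = 345^2 mod 1505 = 130.
x_3 = 130^2 mod 1505 = 345.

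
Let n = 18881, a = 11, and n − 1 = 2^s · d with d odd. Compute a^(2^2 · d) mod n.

12197

n − 1 = 18880 = 2^6 · 295, so s = 6 and d = 295.
Repeated squaring mod 18881: 11^1 ≡ 11, 11^2 ≡ 121, 11^4 ≡ 14641, 11^8 ≡ 2888, 11^16 ≡ 14023, 11^32 ≡ 17795, 11^64 ≡ 8774, 11^128 ≡ 5239, 11^256 ≡ 13028.
295 = 256 + 32 + 4 + 2 + 1, so 11^295 ≡ 13028·17795·14641·121·11 ≡ 11685 (mod 18881).
x_0 = 11685.
x_1 = 11685^2 mod 18881 = 10714.
x_2 = 10714^2 mod 18881 = 12197.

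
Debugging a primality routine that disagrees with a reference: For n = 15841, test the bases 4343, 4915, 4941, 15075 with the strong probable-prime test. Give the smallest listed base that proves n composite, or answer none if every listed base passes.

4915

n − 1 = 15840 = 2^5 · 495, so s = 5 and d = 495.
Base 4343: x_0 = 4343^495 mod 15841 = 15840. x_0 = 15840 ≡ −1, so 4343 is not a witness.
Base 4915: x_0 = 4915^495 mod 15841 = 15065. x_0 is neither 1 nor 15840, so continue squaring. x_1 = 15065^2 mod 15841 = 218. x_2 = 218^2 mod 15841 = 1. x_2 = 1 but x_1 ≠ ±1, a nontrivial square root of 1 — 4915 is a witness and 15841 is composite.
Base 4941: x_0 = 4941^495 mod 15841 = 2820. x_0 is neither 1 nor 15840, so continue squaring. x_1 = 2820^2 mod 15841 = 218. x_2 = 218^2 mod 15841 = 1. x_2 = 1 but x_1 ≠ ±1, a nontrivial square root of 1 — 4941 is a witness and 15841 is composite.
Base 15075: x_0 = 15075^495 mod 15841 = 1. x_0 = 1, so 15075 is not a witness.
The smallest witness among the given bases is 4915.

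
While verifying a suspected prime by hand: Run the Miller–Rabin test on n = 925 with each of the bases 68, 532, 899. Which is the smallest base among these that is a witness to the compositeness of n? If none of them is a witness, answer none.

n − 1 = 924 = 2^2 · 231, so s = 2 and d = 231.
Base 68: x_0 = 68^231 mod 925 = 857. x_0 is neither 1 nor 924, so continue squaring. x_1 = 857^2 mod 925 = 924. x_1 ≡ −1, so 68 is not a witness.
Base 532: x_0 = 532^231 mod 925 = 43. x_0 is neither 1 nor 924, so continue squaring. x_1 = 43^2 mod 925 = 924. x_1 ≡ −1, so 532 is not a witness.
Base 899: x_0 = 899^231 mod 925 = 924. x_0 = 924 ≡ −1, so 899 is not a witness.
No listed base is a witness for 925.

none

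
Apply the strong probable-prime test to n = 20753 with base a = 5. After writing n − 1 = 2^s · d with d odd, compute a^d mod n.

6514

n − 1 = 20752 = 2^4 · 1297, so s = 4 and d = 1297.
Repeated squaring mod 20753: 5^1 ≡ 5, 5^2 ≡ 25, 5^4 ≡ 625, 5^8 ≡ 17071, 5^16 ≡ 5415, 5^32 ≡ 18989, 5^64 ≡ 19499, 5^128 ≡ 16041, 5^256 ≡ 17987, 5^512 ≡ 13652, 5^1024 ≡ 15164.
1297 = 1024 + 256 + 16 + 1, so 5^1297 ≡ 15164·17987·5415·5 ≡ 6514 (mod 20753).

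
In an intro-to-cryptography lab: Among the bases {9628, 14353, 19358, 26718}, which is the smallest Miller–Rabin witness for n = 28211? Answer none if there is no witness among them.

none

n − 1 = 28210 = 2^1 · 14105, so s = 1 and d = 14105.
Base 9628: x_0 = 9628^14105 mod 28211 = 1. x_0 = 1, so 9628 is not a witness.
Base 14353: x_0 = 14353^14105 mod 28211 = 28210. x_0 = 28210 ≡ −1, so 14353 is not a witness.
Base 19358: x_0 = 19358^14105 mod 28211 = 1. x_0 = 1, so 19358 is not a witness.
Base 26718: x_0 = 26718^14105 mod 28211 = 28210. x_0 = 28210 ≡ −1, so 26718 is not a witness.
No listed base is a witness for 28211.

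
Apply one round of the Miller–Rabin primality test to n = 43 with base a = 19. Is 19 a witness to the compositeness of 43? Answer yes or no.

n − 1 = 42 = 2^1 · 21, so s = 1 and d = 21.
Repeated squaring mod 43: 19^1 ≡ 19, 19^2 ≡ 17, 19^4 ≡ 31, 19^8 ≡ 15, 19^16 ≡ 10.
21 = 16 + 4 + 1, so 19^21 ≡ 10·31·19 ≡ 42 (mod 43).
x_0 = 19^21 mod 43 = 42.
x_0 = 42 ≡ −1, so 19 is not a witness.

no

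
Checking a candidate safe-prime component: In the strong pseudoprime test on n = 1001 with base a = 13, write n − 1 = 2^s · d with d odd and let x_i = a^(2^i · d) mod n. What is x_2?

78

n − 1 = 1000 = 2^3 · 125, so s = 3 and d = 125.
x_0 = 13^125 mod 1001 = 923.
x_1 = 923^2 mod 1001 = 78.
x_2 = 78^2 mod 1001 = 78.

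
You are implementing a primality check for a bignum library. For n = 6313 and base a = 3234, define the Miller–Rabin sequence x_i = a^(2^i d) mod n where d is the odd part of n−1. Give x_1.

3443

n − 1 = 6312 = 2^3 · 789, so s = 3 and d = 789.
x_0 = 3234^789 mod 6313 = 1679.
x_1 = 1679^2 mod 6313 = 3443.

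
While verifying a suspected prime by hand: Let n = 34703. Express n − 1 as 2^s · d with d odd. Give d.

17351

Halving: 34702 → 17351; 17351 is odd.
So 34702 = 2^1 · 17351.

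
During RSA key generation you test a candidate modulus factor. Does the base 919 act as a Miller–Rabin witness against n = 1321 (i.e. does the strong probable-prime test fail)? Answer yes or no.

n − 1 = 1320 = 2^3 · 165, so s = 3 and d = 165.
Repeated squaring mod 1321: 919^1 ≡ 919, 919^2 ≡ 442, 919^4 ≡ 1177, 919^8 ≡ 921, 919^16 ≡ 159, 919^32 ≡ 182, 919^64 ≡ 99, 919^128 ≡ 554.
165 = 128 + 32 + 4 + 1, so 919^165 ≡ 554·182·1177·919 ≡ 1086 (mod 1321).
x_0 = 919^165 mod 1321 = 1086.
x_0 is neither 1 nor 1320, so continue squaring.
x_1 = 1086^2 mod 1321 = 1064.
x_2 = 1064^2 mod 1321 = 1320.
x_2 ≡ −1, so 919 is not a witness.

no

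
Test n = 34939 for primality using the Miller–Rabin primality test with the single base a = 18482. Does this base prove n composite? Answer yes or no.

n − 1 = 34938 = 2^1 · 17469, so s = 1 and d = 17469.
Repeated squaring mod 34939: 18482^1 ≡ 18482, 18482^2 ≡ 20660, 18482^4 ≡ 20776, 18482^8 ≡ 5770, 18482^16 ≡ 30972, 18482^32 ≡ 14539, 18482^64 ≡ 1571, 18482^128 ≡ 22311, 18482^256 ≡ 4788, 18482^512 ≡ 4960, 18482^1024 ≡ 4544, 18482^2048 ≡ 33926, 18482^4096 ≡ 12938, 18482^8192 ≡ 34034, 18482^16384 ≡ 15428.
17469 = 16384 + 1024 + 32 + 16 + 8 + 4 + 1, so 18482^17469 ≡ 15428·4544·14539·30972·5770·20776·18482 ≡ 34938 (mod 34939).
x_0 = 18482^17469 mod 34939 = 34938.
x_0 = 34938 ≡ −1, so 18482 is not a witness.

no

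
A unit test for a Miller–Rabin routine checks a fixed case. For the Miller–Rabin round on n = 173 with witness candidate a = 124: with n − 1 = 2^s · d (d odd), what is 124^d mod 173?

n − 1 = 172 = 2^2 · 43, so s = 2 and d = 43.
124^43 mod 173 = 1.

1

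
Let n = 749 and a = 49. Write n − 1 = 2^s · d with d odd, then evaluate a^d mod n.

n − 1 = 748 = 2^2 · 187, so s = 2 and d = 187.
49^187 mod 749 = 406.

406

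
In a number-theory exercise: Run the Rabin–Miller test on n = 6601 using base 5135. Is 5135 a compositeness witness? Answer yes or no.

no

n − 1 = 6600 = 2^3 · 825, so s = 3 and d = 825.
Repeated squaring mod 6601: 5135^1 ≡ 5135, 5135^2 ≡ 3831, 5135^4 ≡ 2538, 5135^8 ≡ 5469, 5135^16 ≡ 830, 5135^32 ≡ 2396, 5135^64 ≡ 4547, 5135^128 ≡ 877, 5135^256 ≡ 3413, 5135^512 ≡ 4405.
825 = 512 + 256 + 32 + 16 + 8 + 1, so 5135^825 ≡ 4405·3413·2396·830·5469·5135 ≡ 1 (mod 6601).
x_0 = 5135^825 mod 6601 = 1.
x_0 = 1, so 5135 is not a witness.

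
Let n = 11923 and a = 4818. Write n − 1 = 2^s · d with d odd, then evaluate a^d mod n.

1

n − 1 = 11922 = 2^1 · 5961, so s = 1 and d = 5961.
4818^5961 mod 11923 = 1.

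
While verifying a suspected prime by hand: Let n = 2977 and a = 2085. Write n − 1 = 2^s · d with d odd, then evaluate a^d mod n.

n − 1 = 2976 = 2^5 · 93, so s = 5 and d = 93.
Repeated squaring mod 2977: 2085^1 ≡ 2085, 2085^2 ≡ 805, 2085^4 ≡ 2016, 2085^8 ≡ 651, 2085^16 ≡ 1067, 2085^32 ≡ 1275, 2085^64 ≡ 183.
93 = 64 + 16 + 8 + 4 + 1, so 2085^93 ≡ 183·1067·651·2016·2085 ≡ 1968 (mod 2977).

1968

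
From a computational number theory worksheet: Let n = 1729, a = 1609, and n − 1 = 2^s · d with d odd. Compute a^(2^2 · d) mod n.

1

n − 1 = 1728 = 2^6 · 27, so s = 6 and d = 27.
x_0 = 1609^27 mod 1729 = 1728.
x_1 = 1728^2 mod 1729 = 1.
x_2 = 1^2 mod 1729 = 1.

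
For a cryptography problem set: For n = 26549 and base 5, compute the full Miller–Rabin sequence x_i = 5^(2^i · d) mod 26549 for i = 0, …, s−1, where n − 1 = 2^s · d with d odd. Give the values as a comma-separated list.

24029, 5189

n − 1 = 26548 = 2^2 · 6637, so s = 2 and d = 6637.
x_0 = 5^6637 mod 26549 = 24029.
x_1 = 24029^2 mod 26549 = 5189.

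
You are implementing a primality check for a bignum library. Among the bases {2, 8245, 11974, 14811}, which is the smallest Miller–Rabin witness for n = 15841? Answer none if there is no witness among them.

none

n − 1 = 15840 = 2^5 · 495, so s = 5 and d = 495.
Base 2: x_0 = 2^495 mod 15841 = 1. x_0 = 1, so 2 is not a witness.
Base 8245: x_0 = 8245^495 mod 15841 = 15840. x_0 = 15840 ≡ −1, so 8245 is not a witness.
Base 11974: x_0 = 11974^495 mod 15841 = 1. x_0 = 1, so 11974 is not a witness.
Base 14811: x_0 = 14811^495 mod 15841 = 15840. x_0 = 15840 ≡ −1, so 14811 is not a witness.
No listed base is a witness for 15841.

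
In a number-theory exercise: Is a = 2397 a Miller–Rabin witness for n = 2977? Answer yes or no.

n − 1 = 2976 = 2^5 · 93, so s = 5 and d = 93.
x_0 = 2397^93 mod 2977 = 2397.
x_0 is neither 1 nor 2976, so continue squaring.
x_1 = 2397^2 mod 2977 = 2976.
x_1 ≡ −1, so 2397 is not a witness.

no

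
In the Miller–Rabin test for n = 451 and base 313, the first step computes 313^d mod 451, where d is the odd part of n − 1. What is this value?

n − 1 = 450 = 2^1 · 225, so s = 1 and d = 225.
313^225 mod 451 = 342.

342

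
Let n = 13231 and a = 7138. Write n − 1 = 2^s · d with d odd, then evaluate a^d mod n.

84

n − 1 = 13230 = 2^1 · 6615, so s = 1 and d = 6615.
7138^6615 mod 13231 = 84.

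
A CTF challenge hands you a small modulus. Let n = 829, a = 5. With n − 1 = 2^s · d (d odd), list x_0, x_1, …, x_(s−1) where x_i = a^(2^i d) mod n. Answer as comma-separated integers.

n − 1 = 828 = 2^2 · 207, so s = 2 and d = 207.
x_0 = 5^207 mod 829 = 1.
x_1 = 1^2 mod 829 = 1.

1, 1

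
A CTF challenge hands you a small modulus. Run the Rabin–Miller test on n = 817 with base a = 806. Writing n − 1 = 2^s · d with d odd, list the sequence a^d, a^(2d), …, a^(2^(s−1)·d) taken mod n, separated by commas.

n − 1 = 816 = 2^4 · 51, so s = 4 and d = 51.
x_0 = 806^51 mod 817 = 94.
x_1 = 94^2 mod 817 = 666.
x_2 = 666^2 mod 817 = 742.
x_3 = 742^2 mod 817 = 723.

94, 666, 742, 723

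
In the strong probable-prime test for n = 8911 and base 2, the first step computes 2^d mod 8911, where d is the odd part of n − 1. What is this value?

6364

n − 1 = 8910 = 2^1 · 4455, so s = 1 and d = 4455.
By repeated squaring, 2^4455 ≡ 6364 (mod 8911).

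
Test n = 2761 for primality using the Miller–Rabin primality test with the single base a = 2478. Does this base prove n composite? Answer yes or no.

no

n − 1 = 2760 = 2^3 · 345, so s = 3 and d = 345.
x_0 = 2478^345 mod 2761 = 1.
x_0 = 1, so 2478 is not a witness.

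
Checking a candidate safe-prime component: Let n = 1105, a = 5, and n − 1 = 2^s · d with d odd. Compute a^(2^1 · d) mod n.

n − 1 = 1104 = 2^4 · 69, so s = 4 and d = 69.
x_0 = 5^69 mod 1105 = 915.
x_1 = 915^2 mod 1105 = 740.

740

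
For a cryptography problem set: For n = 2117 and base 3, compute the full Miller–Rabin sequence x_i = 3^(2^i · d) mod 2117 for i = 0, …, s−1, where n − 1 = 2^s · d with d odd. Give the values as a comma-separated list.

n − 1 = 2116 = 2^2 · 529, so s = 2 and d = 529.
x_0 = 3^529 mod 2117 = 1609.
x_1 = 1609^2 mod 2117 = 1907.

1609, 1907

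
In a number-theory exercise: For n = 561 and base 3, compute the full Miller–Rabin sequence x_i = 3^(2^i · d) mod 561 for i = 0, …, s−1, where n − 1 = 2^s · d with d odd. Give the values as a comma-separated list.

n − 1 = 560 = 2^4 · 35, so s = 4 and d = 35.
x_0 = 3^35 mod 561 = 78.
x_1 = 78^2 mod 561 = 474.
x_2 = 474^2 mod 561 = 276.
x_3 = 276^2 mod 561 = 441.

78, 474, 276, 441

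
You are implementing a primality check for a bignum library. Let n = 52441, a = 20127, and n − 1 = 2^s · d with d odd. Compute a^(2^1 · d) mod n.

n − 1 = 52440 = 2^3 · 6555, so s = 3 and d = 6555.
x_0 = 20127^6555 mod 52441 = 7556.
x_1 = 7556^2 mod 52441 = 37328.

37328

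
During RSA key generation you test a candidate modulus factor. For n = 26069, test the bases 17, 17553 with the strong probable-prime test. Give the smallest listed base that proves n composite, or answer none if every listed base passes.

17

n − 1 = 26068 = 2^2 · 6517, so s = 2 and d = 6517.
Base 17: x_0 = 17^6517 mod 26069 = 16863. x_0 is neither 1 nor 26068, so continue squaring. x_1 = 16863^2 mod 26069 = 117. Reached i = s−1 = 1 without hitting −1: 17 is a Miller–Rabin witness and 26069 is composite.
Base 17553: x_0 = 17553^6517 mod 26069 = 23579. x_0 is neither 1 nor 26068, so continue squaring. x_1 = 23579^2 mod 26069 = 21747. Reached i = s−1 = 1 without hitting −1: 17553 is a Miller–Rabin witness and 26069 is composite.
The smallest witness among the given bases is 17.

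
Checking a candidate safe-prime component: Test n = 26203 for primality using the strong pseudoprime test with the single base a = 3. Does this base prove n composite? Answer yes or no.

n − 1 = 26202 = 2^1 · 13101, so s = 1 and d = 13101.
x_0 = 3^13101 mod 26203 = 26202.
x_0 = 26202 ≡ −1, so 3 is not a witness.

no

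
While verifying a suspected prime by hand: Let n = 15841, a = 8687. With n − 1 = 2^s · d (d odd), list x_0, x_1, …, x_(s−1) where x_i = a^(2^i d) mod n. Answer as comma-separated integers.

14819, 14819, 14819, 14819, 14819

n − 1 = 15840 = 2^5 · 495, so s = 5 and d = 495.
x_0 = 8687^495 mod 15841 = 14819.
x_1 = 14819^2 mod 15841 = 14819.
x_2 = 14819^2 mod 15841 = 14819.
x_3 = 14819^2 mod 15841 = 14819.
x_4 = 14819^2 mod 15841 = 14819.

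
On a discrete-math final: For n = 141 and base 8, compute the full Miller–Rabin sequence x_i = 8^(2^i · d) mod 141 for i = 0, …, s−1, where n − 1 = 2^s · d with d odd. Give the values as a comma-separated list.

n − 1 = 140 = 2^2 · 35, so s = 2 and d = 35.
x_0 = 8^35 mod 141 = 14.
x_1 = 14^2 mod 141 = 55.

14, 55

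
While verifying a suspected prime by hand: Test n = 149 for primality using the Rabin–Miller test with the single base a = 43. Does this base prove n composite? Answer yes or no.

n − 1 = 148 = 2^2 · 37, so s = 2 and d = 37.
Repeated squaring mod 149: 43^1 ≡ 43, 43^2 ≡ 61, 43^4 ≡ 145, 43^8 ≡ 16, 43^16 ≡ 107, 43^32 ≡ 125.
37 = 32 + 4 + 1, so 43^37 ≡ 125·145·43 ≡ 105 (mod 149).
x_0 = 43^37 mod 149 = 105.
x_0 is neither 1 nor 148, so continue squaring.
x_1 = 105^2 mod 149 = 148.
x_1 ≡ −1, so 43 is not a witness.

no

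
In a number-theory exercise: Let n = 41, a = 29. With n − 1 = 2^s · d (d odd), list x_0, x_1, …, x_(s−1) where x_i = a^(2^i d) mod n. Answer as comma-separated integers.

38, 9, 40

n − 1 = 40 = 2^3 · 5, so s = 3 and d = 5.
x_0 = 29^5 mod 41 = 38.
x_1 = 38^2 mod 41 = 9.
x_2 = 9^2 mod 41 = 40.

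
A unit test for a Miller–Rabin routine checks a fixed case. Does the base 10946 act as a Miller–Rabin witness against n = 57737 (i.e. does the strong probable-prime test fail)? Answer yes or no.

n − 1 = 57736 = 2^3 · 7217, so s = 3 and d = 7217.
x_0 = 10946^7217 mod 57737 = 16201.
x_0 is neither 1 nor 57736, so continue squaring.
x_1 = 16201^2 mod 57737 = 57736.
x_1 ≡ −1, so 10946 is not a witness.

no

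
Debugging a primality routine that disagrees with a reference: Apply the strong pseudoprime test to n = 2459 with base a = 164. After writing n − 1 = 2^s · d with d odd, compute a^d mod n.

1

n − 1 = 2458 = 2^1 · 1229, so s = 1 and d = 1229.
Repeated squaring mod 2459: 164^1 ≡ 164, 164^2 ≡ 2306, 164^4 ≡ 1278, 164^8 ≡ 508, 164^16 ≡ 2328, 164^32 ≡ 2407, 164^64 ≡ 245, 164^128 ≡ 1009, 164^256 ≡ 55, 164^512 ≡ 566, 164^1024 ≡ 686.
1229 = 1024 + 128 + 64 + 8 + 4 + 1, so 164^1229 ≡ 686·1009·245·508·1278·164 ≡ 1 (mod 2459).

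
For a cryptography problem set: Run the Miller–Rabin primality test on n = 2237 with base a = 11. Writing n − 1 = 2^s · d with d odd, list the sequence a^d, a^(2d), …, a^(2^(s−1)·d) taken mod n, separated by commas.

n − 1 = 2236 = 2^2 · 559, so s = 2 and d = 559.
x_0 = 11^559 mod 2237 = 1.
x_1 = 1^2 mod 2237 = 1.

1, 1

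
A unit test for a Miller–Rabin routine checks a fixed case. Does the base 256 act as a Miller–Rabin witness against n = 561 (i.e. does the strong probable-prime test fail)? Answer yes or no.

n − 1 = 560 = 2^4 · 35, so s = 4 and d = 35.
x_0 = 256^35 mod 561 = 1.
x_0 = 1, so 256 is not a witness.

no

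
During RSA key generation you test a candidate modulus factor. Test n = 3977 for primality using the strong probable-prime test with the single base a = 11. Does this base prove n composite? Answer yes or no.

n − 1 = 3976 = 2^3 · 497, so s = 3 and d = 497.
x_0 = 11^497 mod 3977 = 1258.
x_0 is neither 1 nor 3976, so continue squaring.
x_1 = 1258^2 mod 3977 = 3695.
x_2 = 3695^2 mod 3977 = 3961.
Reached i = s−1 = 2 without hitting −1: 11 is a Miller–Rabin witness and 3977 is composite.

yes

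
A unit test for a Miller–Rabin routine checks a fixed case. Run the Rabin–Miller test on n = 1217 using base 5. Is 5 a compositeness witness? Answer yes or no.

no

n − 1 = 1216 = 2^6 · 19, so s = 6 and d = 19.
Repeated squaring mod 1217: 5^1 ≡ 5, 5^2 ≡ 25, 5^4 ≡ 625, 5^8 ≡ 1185, 5^16 ≡ 1024.
19 = 16 + 2 + 1, so 5^19 ≡ 1024·25·5 ≡ 215 (mod 1217).
x_0 = 5^19 mod 1217 = 215.
x_0 is neither 1 nor 1216, so continue squaring.
x_1 = 215^2 mod 1217 = 1196.
x_2 = 1196^2 mod 1217 = 441.
x_3 = 441^2 mod 1217 = 978.
x_4 = 978^2 mod 1217 = 1139.
x_5 = 1139^2 mod 1217 = 1216.
x_5 ≡ −1, so 5 is not a witness.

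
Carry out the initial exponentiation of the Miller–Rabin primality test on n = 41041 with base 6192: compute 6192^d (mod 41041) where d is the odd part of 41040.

40468

n − 1 = 41040 = 2^4 · 2565, so s = 4 and d = 2565.
Repeated squaring mod 41041: 6192^1 ≡ 6192, 6192^2 ≡ 8570, 6192^4 ≡ 22551, 6192^8 ≡ 8570, 6192^16 ≡ 22551, 6192^32 ≡ 8570, 6192^64 ≡ 22551, 6192^128 ≡ 8570, 6192^256 ≡ 22551, 6192^512 ≡ 8570, 6192^1024 ≡ 22551, 6192^2048 ≡ 8570.
2565 = 2048 + 512 + 4 + 1, so 6192^2565 ≡ 8570·8570·22551·6192 ≡ 40468 (mod 41041).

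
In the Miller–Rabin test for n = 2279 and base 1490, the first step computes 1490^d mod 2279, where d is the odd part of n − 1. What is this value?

908

n − 1 = 2278 = 2^1 · 1139, so s = 1 and d = 1139.
Repeated squaring mod 2279: 1490^1 ≡ 1490, 1490^2 ≡ 354, 1490^4 ≡ 2250, 1490^8 ≡ 841, 1490^16 ≡ 791, 1490^32 ≡ 1235, 1490^64 ≡ 574, 1490^128 ≡ 1300, 1490^256 ≡ 1261, 1490^512 ≡ 1658, 1490^1024 ≡ 490.
1139 = 1024 + 64 + 32 + 16 + 2 + 1, so 1490^1139 ≡ 490·574·1235·791·354·1490 ≡ 908 (mod 2279).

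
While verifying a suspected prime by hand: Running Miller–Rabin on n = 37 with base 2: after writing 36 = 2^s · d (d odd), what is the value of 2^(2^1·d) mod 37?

36

n − 1 = 36 = 2^2 · 9, so s = 2 and d = 9.
Repeated squaring mod 37: 2^1 ≡ 2, 2^2 ≡ 4, 2^4 ≡ 16, 2^8 ≡ 34.
9 = 8 + 1, so 2^9 ≡ 34·2 ≡ 31 (mod 37).
x_0 = 31.
x_1 = 31^2 mod 37 = 36.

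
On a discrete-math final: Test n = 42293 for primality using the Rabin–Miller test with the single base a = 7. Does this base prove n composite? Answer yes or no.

n − 1 = 42292 = 2^2 · 10573, so s = 2 and d = 10573.
Repeated squaring mod 42293: 7^1 ≡ 7, 7^2 ≡ 49, 7^4 ≡ 2401, 7^8 ≡ 12953, 7^16 ≡ 3878, 7^32 ≡ 24869, 7^64 ≡ 16622, 7^128 ≡ 33008, 7^256 ≡ 18091, 7^512 ≡ 21047, 7^1024 ≡ 41620, 7^2048 ≡ 29999, 7^4096 ≡ 29547, 7^8192 ≡ 13103.
10573 = 8192 + 2048 + 256 + 64 + 8 + 4 + 1, so 7^10573 ≡ 13103·29999·18091·16622·12953·2401·7 ≡ 37778 (mod 42293).
x_0 = 7^10573 mod 42293 = 37778.
x_0 is neither 1 nor 42292, so continue squaring.
x_1 = 37778^2 mod 42293 = 42292.
x_1 ≡ −1, so 7 is not a witness.

no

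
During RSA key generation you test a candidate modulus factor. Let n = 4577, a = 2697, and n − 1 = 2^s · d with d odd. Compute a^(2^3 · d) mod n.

n − 1 = 4576 = 2^5 · 143, so s = 5 and d = 143.
x_0 = 2697^143 mod 4577 = 2807.
x_1 = 2807^2 mod 4577 = 2232.
x_2 = 2232^2 mod 4577 = 2048.
x_3 = 2048^2 mod 4577 = 1772.

1772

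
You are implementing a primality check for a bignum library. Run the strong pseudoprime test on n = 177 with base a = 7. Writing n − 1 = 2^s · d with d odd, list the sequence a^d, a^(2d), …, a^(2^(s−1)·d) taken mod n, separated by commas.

94, 163, 19, 7

n − 1 = 176 = 2^4 · 11, so s = 4 and d = 11.
x_0 = 7^11 mod 177 = 94.
x_1 = 94^2 mod 177 = 163.
x_2 = 163^2 mod 177 = 19.
x_3 = 19^2 mod 177 = 7.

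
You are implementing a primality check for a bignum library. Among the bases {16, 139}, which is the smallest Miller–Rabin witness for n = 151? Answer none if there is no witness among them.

n − 1 = 150 = 2^1 · 75, so s = 1 and d = 75.
Base 16: x_0 = 16^75 mod 151 = 1. x_0 = 1, so 16 is not a witness.
Base 139: x_0 = 139^75 mod 151 = 1. x_0 = 1, so 139 is not a witness.
No listed base is a witness for 151.

none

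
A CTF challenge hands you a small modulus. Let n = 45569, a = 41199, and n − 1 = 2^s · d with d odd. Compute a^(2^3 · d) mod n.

n − 1 = 45568 = 2^9 · 89, so s = 9 and d = 89.
Repeated squaring mod 45569: 41199^1 ≡ 41199, 41199^2 ≡ 3489, 41199^4 ≡ 6198, 41199^8 ≡ 537, 41199^16 ≡ 14955, 41199^32 ≡ 44942, 41199^64 ≡ 28577.
89 = 64 + 16 + 8 + 1, so 41199^89 ≡ 28577·14955·537·41199 ≡ 30517 (mod 45569).
x_0 = 30517.
x_1 = 30517^2 mod 45569 = 39205.
x_2 = 39205^2 mod 45569 = 35224.
x_3 = 35224^2 mod 45569 = 23013.

23013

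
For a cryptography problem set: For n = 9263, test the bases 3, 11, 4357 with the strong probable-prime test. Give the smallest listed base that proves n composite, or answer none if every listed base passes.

3

n − 1 = 9262 = 2^1 · 4631, so s = 1 and d = 4631.
Base 3: x_0 = 3^4631 mod 9263 = 277. x_0 ∉ {1, 9262} and s = 1, so 3 is a Miller–Rabin witness and 9263 is composite.
Base 11: x_0 = 11^4631 mod 9263 = 7503. x_0 ∉ {1, 9262} and s = 1, so 11 is a Miller–Rabin witness and 9263 is composite.
Base 4357: x_0 = 4357^4631 mod 9263 = 7877. x_0 ∉ {1, 9262} and s = 1, so 4357 is a Miller–Rabin witness and 9263 is composite.
The smallest witness among the given bases is 3.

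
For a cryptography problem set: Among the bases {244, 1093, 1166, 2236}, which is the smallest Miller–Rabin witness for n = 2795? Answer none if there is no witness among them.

244

n − 1 = 2794 = 2^1 · 1397, so s = 1 and d = 1397.
Base 244: x_0 = 244^1397 mod 2795 = 979. x_0 ∉ {1, 2794} and s = 1, so 244 is a Miller–Rabin witness and 2795 is composite.
Base 1093: x_0 = 1093^1397 mod 2795 = 2198. x_0 ∉ {1, 2794} and s = 1, so 1093 is a Miller–Rabin witness and 2795 is composite.
Base 1166: x_0 = 1166^1397 mod 2795 = 2356. x_0 ∉ {1, 2794} and s = 1, so 1166 is a Miller–Rabin witness and 2795 is composite.
Base 2236: x_0 = 2236^1397 mod 2795 = 2236. x_0 ∉ {1, 2794} and s = 1, so 2236 is a Miller–Rabin witness and 2795 is composite.
The smallest witness among the given bases is 244.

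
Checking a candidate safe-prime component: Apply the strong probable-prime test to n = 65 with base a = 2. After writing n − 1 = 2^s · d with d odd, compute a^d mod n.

n − 1 = 64 = 2^6 · 1, so s = 6 and d = 1.
2^1 mod 65 = 2.

2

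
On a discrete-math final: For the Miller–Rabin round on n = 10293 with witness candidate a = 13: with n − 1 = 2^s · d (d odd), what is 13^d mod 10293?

6106

n − 1 = 10292 = 2^2 · 2573, so s = 2 and d = 2573.
13^2573 mod 10293 = 6106.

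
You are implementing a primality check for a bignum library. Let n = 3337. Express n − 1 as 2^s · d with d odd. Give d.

Halving: 3336 → 1668 → 834 → 417; 417 is odd.
So 3336 = 2^3 · 417.

417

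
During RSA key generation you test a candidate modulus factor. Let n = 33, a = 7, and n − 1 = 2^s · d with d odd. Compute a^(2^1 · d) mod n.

16

n − 1 = 32 = 2^5 · 1, so s = 5 and d = 1.
x_0 = 7^1 mod 33 = 7.
x_1 = 7^2 mod 33 = 16.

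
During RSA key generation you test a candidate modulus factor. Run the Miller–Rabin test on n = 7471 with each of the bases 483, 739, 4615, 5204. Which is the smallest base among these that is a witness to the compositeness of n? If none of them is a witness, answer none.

n − 1 = 7470 = 2^1 · 3735, so s = 1 and d = 3735.
Base 483: x_0 = 483^3735 mod 7471 = 1. x_0 = 1, so 483 is not a witness.
Base 739: x_0 = 739^3735 mod 7471 = 7470. x_0 = 7470 ≡ −1, so 739 is not a witness.
Base 4615: x_0 = 4615^3735 mod 7471 = 7470. x_0 = 7470 ≡ −1, so 4615 is not a witness.
Base 5204: x_0 = 5204^3735 mod 7471 = 7470. x_0 = 7470 ≡ −1, so 5204 is not a witness.
No listed base is a witness for 7471.

none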